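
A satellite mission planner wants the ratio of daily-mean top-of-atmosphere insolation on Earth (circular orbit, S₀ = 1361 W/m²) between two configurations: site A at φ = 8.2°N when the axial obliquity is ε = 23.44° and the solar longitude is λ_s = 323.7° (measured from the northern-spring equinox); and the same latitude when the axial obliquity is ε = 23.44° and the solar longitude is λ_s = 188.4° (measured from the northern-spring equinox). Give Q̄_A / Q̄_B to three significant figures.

Q̄_A / Q̄_B ≈ 0.933

— Configuration A (φ=+8.2°):
Solar declination: sin δ = sin ε · sin λ_s = sin 23.44° × sin 323.7° = -0.23550, so δ = -13.621°.
cos H₀ = −tan(+8.2°) tan(-13.621°) = 0.0349, H₀ = 1.5359 rad.
Bracket: H₀ sin φ sin δ + cos φ cos δ sin H₀ = 1.5359×0.14263×-0.23550 + 0.98978×0.97188×0.99939 = -0.051590 + 0.961361 = 0.909771.
Q̄ = (S₀/π) × [bracket] = (1361/π) × 0.909771 = 394.13 W/m².
— Configuration B (φ=+8.2°):
Solar declination: sin δ = sin ε · sin λ_s = sin 23.44° × sin 188.4° = -0.05811, so δ = -3.331°.
cos H₀ = −tan(+8.2°) tan(-3.331°) = 0.0084, H₀ = 1.5624 rad.
Bracket: H₀ sin φ sin δ + cos φ cos δ sin H₀ = 1.5624×0.14263×-0.05811 + 0.98978×0.99831×0.99996 = -0.012950 + 0.988068 = 0.975118.
Q̄ = (S₀/π) × [bracket] = (1361/π) × 0.975118 = 422.44 W/m².
Ratio Q̄_A / Q̄_B = 394.13 / 422.44 = 0.9330.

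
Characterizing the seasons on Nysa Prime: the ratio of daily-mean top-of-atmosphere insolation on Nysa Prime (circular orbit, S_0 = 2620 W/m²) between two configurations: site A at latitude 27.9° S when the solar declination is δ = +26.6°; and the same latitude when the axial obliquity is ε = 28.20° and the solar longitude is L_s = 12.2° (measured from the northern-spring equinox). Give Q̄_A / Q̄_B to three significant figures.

Q̄_A / Q̄_B ≈ 0.606

— Configuration A (ϕ=-27.9°):
cos h₀ = −tan(-27.9°) tan(+26.600°) = 0.2651, h₀ = 1.3024 rad.
Bracket: h₀ sin ϕ sin δ + cos ϕ cos δ sin h₀ = 1.3024×-0.46793×0.44776 + 0.88377×0.89415×0.96421 = -0.272879 + 0.761941 = 0.489062.
Q̄ = (S_0/π) × [bracket] = (2620/π) × 0.489062 = 407.86 W/m².
— Configuration B (ϕ=-27.9°):
Solar declination: sin δ = sin ε · sin L_s = sin 28.20° × sin 12.2° = 0.09986, so δ = +5.731°.
cos h₀ = −tan(-27.9°) tan(+5.731°) = 0.0531, h₀ = 1.5176 rad.
Bracket: h₀ sin ϕ sin δ + cos ϕ cos δ sin h₀ = 1.5176×-0.46793×0.09986 + 0.88377×0.99500×0.99859 = -0.070914 + 0.878111 = 0.807197.
Q̄ = (S_0/π) × [bracket] = (2620/π) × 0.807197 = 673.18 W/m².
Ratio Q̄_A / Q̄_B = 407.86 / 673.18 = 0.6059.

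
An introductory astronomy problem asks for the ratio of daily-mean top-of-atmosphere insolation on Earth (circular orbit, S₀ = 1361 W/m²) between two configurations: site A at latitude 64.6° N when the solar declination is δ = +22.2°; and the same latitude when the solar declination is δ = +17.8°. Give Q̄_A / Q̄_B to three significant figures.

Q̄_A / Q̄_B ≈ 1.16

— Configuration A (φ=+64.6°):
cos H₀ = −tan(+64.6°) tan(+22.200°) = -0.8594, H₀ = 2.6050 rad.
Bracket: H₀ sin φ sin δ + cos φ cos δ sin H₀ = 2.6050×0.90334×0.37784 + 0.42894×0.92587×0.51124 = 0.889133 + 0.203035 = 1.092168.
Q̄ = (S₀/π) × [bracket] = (1361/π) × 1.092168 = 473.15 W/m².
— Configuration B (φ=+64.6°):
cos H₀ = −tan(+64.6°) tan(+17.800°) = -0.6762, H₀ = 2.3133 rad.
Bracket: H₀ sin φ sin δ + cos φ cos δ sin H₀ = 2.3133×0.90334×0.30570 + 0.42894×0.95213×0.73675 = 0.638820 + 0.300894 = 0.939714.
Q̄ = (S₀/π) × [bracket] = (1361/π) × 0.939714 = 407.10 W/m².
Ratio Q̄_A / Q̄_B = 473.15 / 407.10 = 1.162.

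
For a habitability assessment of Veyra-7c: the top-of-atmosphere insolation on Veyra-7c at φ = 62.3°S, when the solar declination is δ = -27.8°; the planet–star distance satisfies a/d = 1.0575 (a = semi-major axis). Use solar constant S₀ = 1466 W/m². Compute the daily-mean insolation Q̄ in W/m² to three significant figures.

Q̄ ≈ 677 W/m²

cos H₀ = −tan(-62.3°) tan(-27.800°) = -1.0042 ≤ −1 ⇒ polar day, H₀ = π.
Bracket: H₀ sin φ sin δ + cos φ cos δ sin H₀ = 3.1416×-0.88539×-0.46639 + 0.46484×0.88458×0.00000 = 1.297283 + 0.000000 = 1.297283.
Inverse-square distance factor (a/d)² = 1.0575² = 1.118306.
Q̄ = (S₀/π) × 1.118306 × [bracket] = (1466/π) × 1.118306 × 1.297283 = 677.0 W/m².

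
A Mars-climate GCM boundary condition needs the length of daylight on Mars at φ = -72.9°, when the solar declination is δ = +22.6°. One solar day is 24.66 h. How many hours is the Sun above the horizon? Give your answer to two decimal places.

0.00 h

cos H₀ = −tan φ · tan δ = 1.3531 ≥ 1, so the Sun never rises (polar night) and H₀ = 0.
Daylight = 2H₀/(2π) × 24.66 h = (0.0000/π) × 24.66 = 0.00 h.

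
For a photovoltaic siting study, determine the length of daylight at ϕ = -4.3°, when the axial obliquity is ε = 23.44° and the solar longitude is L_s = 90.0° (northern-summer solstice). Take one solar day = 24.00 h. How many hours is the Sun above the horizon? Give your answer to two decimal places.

Solar declination: sin δ = sin ε · sin L_s = sin 23.44° × sin 90.0° = 0.39779, so δ = +23.440°.
cos h₀ = −tan ϕ · tan δ = −tan(-4.3°) × tan(+23.440°) = 0.0326, so h₀ = 1.5382 rad = 88.13°.
Daylight = 2h₀/(2π) × 24.00 h = (1.5382/π) × 24.00 = 11.75 h.

11.75 h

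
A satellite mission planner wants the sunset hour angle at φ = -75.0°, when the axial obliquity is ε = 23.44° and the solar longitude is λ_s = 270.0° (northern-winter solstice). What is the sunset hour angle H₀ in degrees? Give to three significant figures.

H₀ = 180°

Solar declination: sin δ = sin ε · sin λ_s = sin 23.44° × sin 270.0° = -0.39779, so δ = -23.440°.
Sunrise equation: cos H₀ = −tan φ · tan δ = -1.6181 ≤ −1, so the Sun never sets (polar day) and H₀ = π.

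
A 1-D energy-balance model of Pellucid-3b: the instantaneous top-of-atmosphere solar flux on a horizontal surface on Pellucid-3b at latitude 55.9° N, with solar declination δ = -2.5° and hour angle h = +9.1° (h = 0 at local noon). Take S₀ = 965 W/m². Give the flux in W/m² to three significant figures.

499 W/m²

cos θ_z = sin φ sin δ + cos φ cos δ cos h = -0.036119 + 0.553056 = 0.516937.
Flux = S₀ · cos θ_z = 965 × 0.516937 = 498.8 W/m².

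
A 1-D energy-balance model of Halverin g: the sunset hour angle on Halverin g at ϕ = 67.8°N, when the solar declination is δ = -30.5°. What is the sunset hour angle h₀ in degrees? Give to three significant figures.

cos h₀ = −tan ϕ · tan δ = 1.4434 ≥ 1, so the host star never rises (polar night) and h₀ = 0.

h₀ = 0.00°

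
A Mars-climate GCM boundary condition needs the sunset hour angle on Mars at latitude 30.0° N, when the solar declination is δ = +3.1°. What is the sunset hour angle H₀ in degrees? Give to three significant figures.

H₀ = 91.8°

cos H₀ = −tan φ · tan δ = −tan(+30.0°) × tan(+3.100°) = -0.0313, so H₀ = 1.6021 rad = 91.79°.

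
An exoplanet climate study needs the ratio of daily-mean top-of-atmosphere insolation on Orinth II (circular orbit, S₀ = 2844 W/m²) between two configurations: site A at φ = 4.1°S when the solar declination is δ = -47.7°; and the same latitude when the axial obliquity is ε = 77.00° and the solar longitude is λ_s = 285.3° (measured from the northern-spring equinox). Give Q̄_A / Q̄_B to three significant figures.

Q̄_A / Q̄_B ≈ 1.67

— Configuration A (φ=-4.1°):
cos H₀ = −tan(-4.1°) tan(-47.700°) = -0.0788, H₀ = 1.6497 rad.
Bracket: H₀ sin φ sin δ + cos φ cos δ sin H₀ = 1.6497×-0.07150×-0.73963 + 0.99744×0.67301×0.99689 = 0.087242 + 0.669199 = 0.756441.
Q̄ = (S₀/π) × [bracket] = (2844/π) × 0.756441 = 684.79 W/m².
— Configuration B (φ=-4.1°):
Solar declination: sin δ = sin ε · sin λ_s = sin 77.00° × sin 285.3° = -0.93984, so δ = -70.024°.
cos H₀ = −tan(-4.1°) tan(-70.024°) = -0.1972, H₀ = 1.7693 rad.
Bracket: H₀ sin φ sin δ + cos φ cos δ sin H₀ = 1.7693×-0.07150×-0.93984 + 0.99744×0.34163×0.98036 = 0.118894 + 0.334063 = 0.452957.
Q̄ = (S₀/π) × [bracket] = (2844/π) × 0.452957 = 410.05 W/m².
Ratio Q̄_A / Q̄_B = 684.79 / 410.05 = 1.670.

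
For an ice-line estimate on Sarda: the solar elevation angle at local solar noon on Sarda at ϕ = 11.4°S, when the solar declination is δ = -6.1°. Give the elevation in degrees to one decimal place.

84.7°

At local noon the hour angle is zero, so the zenith angle equals |ϕ − δ| = |-11.4° − (-6.100°)| = 5.300°.
Elevation = 90° − 5.300° = 84.7°.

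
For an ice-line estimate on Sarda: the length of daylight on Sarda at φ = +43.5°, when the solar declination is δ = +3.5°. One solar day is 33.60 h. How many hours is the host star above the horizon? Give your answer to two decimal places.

17.42 h

cos H₀ = −tan φ · tan δ = −tan(+43.5°) × tan(+3.500°) = -0.0580, so H₀ = 1.6289 rad = 93.33°.
Daylight = 2H₀/(2π) × 33.60 h = (1.6289/π) × 33.60 = 17.42 h.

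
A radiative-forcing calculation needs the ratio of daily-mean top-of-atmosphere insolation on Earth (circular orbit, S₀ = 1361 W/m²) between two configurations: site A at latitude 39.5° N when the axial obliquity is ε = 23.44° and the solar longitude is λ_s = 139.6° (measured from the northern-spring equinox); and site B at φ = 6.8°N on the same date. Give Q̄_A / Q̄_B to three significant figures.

Q̄_A / Q̄_B ≈ 1.01

— Configuration A (φ=+39.5°):
Solar declination: sin δ = sin ε · sin λ_s = sin 23.44° × sin 139.6° = 0.25781, so δ = +14.940°.
cos H₀ = −tan(+39.5°) tan(+14.940°) = -0.2200, H₀ = 1.7926 rad.
Bracket: H₀ sin φ sin δ + cos φ cos δ sin H₀ = 1.7926×0.63608×0.25781 + 0.77162×0.96619×0.97551 = 0.293965 + 0.727273 = 1.021238.
Q̄ = (S₀/π) × [bracket] = (1361/π) × 1.021238 = 442.42 W/m².
— Configuration B (φ=+6.8°):
cos H₀ = −tan(+6.8°) tan(+14.940°) = -0.0318, H₀ = 1.6026 rad.
Bracket: H₀ sin φ sin δ + cos φ cos δ sin H₀ = 1.6026×0.11840×0.25781 + 0.99297×0.96619×0.99949 = 0.048919 + 0.958908 = 1.007827.
Q̄ = (S₀/π) × [bracket] = (1361/π) × 1.007827 = 436.61 W/m².
Ratio Q̄_A / Q̄_B = 442.42 / 436.61 = 1.013.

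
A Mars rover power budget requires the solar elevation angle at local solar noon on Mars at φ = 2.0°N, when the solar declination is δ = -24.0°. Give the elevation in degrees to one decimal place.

At local noon the hour angle is zero, so the zenith angle equals |φ − δ| = |+2.0° − (-24.000°)| = 26.000°.
Elevation = 90° − 26.000° = 64.0°.

64.0°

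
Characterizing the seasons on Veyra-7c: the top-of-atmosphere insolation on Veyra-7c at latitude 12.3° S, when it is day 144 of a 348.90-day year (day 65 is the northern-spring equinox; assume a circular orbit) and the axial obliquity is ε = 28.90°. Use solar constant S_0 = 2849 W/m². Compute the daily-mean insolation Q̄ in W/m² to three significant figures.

Solar longitude: L_s = 360° × (144 − 65)/348.90 = 81.513°.
sin δ = sin 28.90° × sin 81.513° = 0.47799, so δ = +28.554°.
cos h₀ = −tan(-12.3°) tan(+28.554°) = 0.1187, h₀ = 1.4519 rad.
Bracket: h₀ sin ϕ sin δ + cos ϕ cos δ sin h₀ = 1.4519×-0.21303×0.47799 + 0.97705×0.87836×0.99294 = -0.147841 + 0.852143 = 0.704302.
Q̄ = (S_0/π) × [bracket] = (2849/π) × 0.704302 = 638.7 W/m².

Q̄ ≈ 639 W/m²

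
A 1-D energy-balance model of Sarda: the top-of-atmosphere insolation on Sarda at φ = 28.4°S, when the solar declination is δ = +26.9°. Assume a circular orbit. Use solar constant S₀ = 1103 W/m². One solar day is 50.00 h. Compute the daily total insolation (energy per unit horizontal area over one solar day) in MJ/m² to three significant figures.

cos H₀ = −tan(-28.4°) tan(+26.900°) = 0.2743, H₀ = 1.2929 rad.
Bracket: H₀ sin φ sin δ + cos φ cos δ sin H₀ = 1.2929×-0.47562×0.45243 + 0.87965×0.89180×0.96164 = -0.278212 + 0.754380 = 0.476168.
Q̄ = (S₀/π) × [bracket] = (1103/π) × 0.476168 = 167.18 W/m².
Daily total = Q̄ × 50.00 h × 3600 s/h = 167.18 × 50.00 × 3600 / 10⁶ = 30.09 MJ/m².

30.1 MJ/m²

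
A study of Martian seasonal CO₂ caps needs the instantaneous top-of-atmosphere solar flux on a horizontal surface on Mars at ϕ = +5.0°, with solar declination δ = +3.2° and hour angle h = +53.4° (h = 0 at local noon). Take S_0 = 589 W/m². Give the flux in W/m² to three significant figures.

cos θ_z = sin ϕ sin δ + cos ϕ cos δ cos h = 0.004865 + 0.593030 = 0.597895.
Flux = S_0 · cos θ_z = 589 × 0.597895 = 352.2 W/m².

352 W/m²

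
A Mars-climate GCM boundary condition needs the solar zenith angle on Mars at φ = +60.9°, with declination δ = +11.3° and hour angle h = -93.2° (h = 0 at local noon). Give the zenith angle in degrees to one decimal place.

cos θ_z = sin φ sin δ + cos φ cos δ cos h = 0.171212 + -0.026622 = 0.144590.
θ_z = arccos(0.144590) = 81.7°.

θ_z = 81.7°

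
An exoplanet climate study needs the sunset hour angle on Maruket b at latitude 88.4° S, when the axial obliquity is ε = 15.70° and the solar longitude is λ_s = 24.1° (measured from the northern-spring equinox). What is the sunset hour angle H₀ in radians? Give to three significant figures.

Solar declination: sin δ = sin ε · sin λ_s = sin 15.70° × sin 24.1° = 0.11049, so δ = +6.344°.
cos H₀ = −tan φ · tan δ = 3.9801 ≥ 1, so the host star never rises (polar night) and H₀ = 0.

H₀ = 0.00 rad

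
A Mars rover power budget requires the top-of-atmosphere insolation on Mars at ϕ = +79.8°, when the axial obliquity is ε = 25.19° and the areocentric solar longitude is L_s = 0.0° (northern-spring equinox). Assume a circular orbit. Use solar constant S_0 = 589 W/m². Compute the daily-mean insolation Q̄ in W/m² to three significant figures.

sin δ = sin 25.19° × sin 0.0° = 0.00000, so δ = +0.000°.
cos h₀ = −tan(+79.8°) tan(+0.000°) = -0.0000, h₀ = 1.5708 rad.
Bracket: h₀ sin ϕ sin δ + cos ϕ cos δ sin h₀ = 1.5708×0.98420×0.00000 + 0.17708×1.00000×1.00000 = 0.000000 + 0.177080 = 0.177080.
Q̄ = (S_0/π) × [bracket] = (589/π) × 0.177080 = 33.20 W/m².

Q̄ ≈ 33.2 W/m²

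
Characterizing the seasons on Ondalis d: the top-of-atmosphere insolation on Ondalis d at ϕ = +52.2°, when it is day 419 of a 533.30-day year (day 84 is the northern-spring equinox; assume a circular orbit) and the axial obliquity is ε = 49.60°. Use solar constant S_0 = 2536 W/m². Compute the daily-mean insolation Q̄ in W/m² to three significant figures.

Q̄ ≈ 23.5 W/m²

Solar longitude: L_s = 360° × (419 − 84)/533.30 = 226.139°.
sin δ = sin 49.60° × sin 226.139° = -0.54909, so δ = -33.304°.
cos h₀ = −tan(+52.2°) tan(-33.304°) = 0.8470, h₀ = 0.5605 rad.
Bracket: h₀ sin ϕ sin δ + cos ϕ cos δ sin h₀ = 0.5605×0.79016×-0.54909 + 0.61291×0.83576×0.53162 = -0.243184 + 0.272320 = 0.029136.
Q̄ = (S_0/π) × [bracket] = (2536/π) × 0.029136 = 23.52 W/m².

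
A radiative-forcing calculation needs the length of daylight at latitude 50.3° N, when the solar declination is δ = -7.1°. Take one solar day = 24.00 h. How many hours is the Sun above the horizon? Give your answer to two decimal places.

cos h₀ = −tan ϕ · tan δ = −tan(+50.3°) × tan(-7.100°) = 0.1500, so h₀ = 1.4202 rad = 81.37°.
Daylight = 2h₀/(2π) × 24.00 h = (1.4202/π) × 24.00 = 10.85 h.

10.85 h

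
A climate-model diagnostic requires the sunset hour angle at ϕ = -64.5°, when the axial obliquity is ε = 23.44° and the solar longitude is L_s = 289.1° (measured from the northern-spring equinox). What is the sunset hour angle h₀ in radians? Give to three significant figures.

h₀ = 2.59 rad

Solar declination: sin δ = sin ε · sin L_s = sin 23.44° × sin 289.1° = -0.37589, so δ = -22.079°.
cos h₀ = −tan ϕ · tan δ = −tan(-64.5°) × tan(-22.079°) = -0.8504, so h₀ = 2.5876 rad = 148.26°.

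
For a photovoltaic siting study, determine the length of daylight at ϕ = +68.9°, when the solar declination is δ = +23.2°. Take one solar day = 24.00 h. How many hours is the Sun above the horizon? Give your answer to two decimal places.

Sunrise equation: cos h₀ = −tan ϕ · tan δ = -1.1107 ≤ −1, so the Sun never sets (polar day) and h₀ = π.
Daylight = 2h₀/(2π) × 24.00 h = (3.1416/π) × 24.00 = 24.00 h.

24.00 h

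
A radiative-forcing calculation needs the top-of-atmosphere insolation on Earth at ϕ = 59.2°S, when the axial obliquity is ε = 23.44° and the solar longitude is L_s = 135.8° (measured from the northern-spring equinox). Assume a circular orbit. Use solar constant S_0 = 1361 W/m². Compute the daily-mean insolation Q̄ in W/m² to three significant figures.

Solar declination: sin δ = sin ε · sin L_s = sin 23.44° × sin 135.8° = 0.27732, so δ = +16.101°.
cos h₀ = −tan(-59.2°) tan(+16.101°) = 0.4842, h₀ = 1.0653 rad.
Bracket: h₀ sin ϕ sin δ + cos ϕ cos δ sin h₀ = 1.0653×-0.85896×0.27732 + 0.51204×0.96078×0.87495 = -0.253762 + 0.430438 = 0.176676.
Q̄ = (S_0/π) × [bracket] = (1361/π) × 0.176676 = 76.54 W/m².

Q̄ ≈ 76.5 W/m²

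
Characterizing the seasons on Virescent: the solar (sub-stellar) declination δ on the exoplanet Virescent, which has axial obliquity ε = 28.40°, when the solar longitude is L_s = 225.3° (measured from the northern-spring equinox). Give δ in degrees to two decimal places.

sin δ = sin ε · sin L_s = sin 28.40° × sin 225.3° = -0.338073.
δ = arcsin(-0.338073) = -19.76°.

δ = -19.76°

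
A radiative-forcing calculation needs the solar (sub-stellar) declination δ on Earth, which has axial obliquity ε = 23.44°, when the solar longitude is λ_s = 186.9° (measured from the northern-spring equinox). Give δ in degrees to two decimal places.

δ = -2.74°

sin δ = sin ε · sin λ_s = sin 23.44° × sin 186.9° = -0.047789.
δ = arcsin(-0.047789) = -2.74°.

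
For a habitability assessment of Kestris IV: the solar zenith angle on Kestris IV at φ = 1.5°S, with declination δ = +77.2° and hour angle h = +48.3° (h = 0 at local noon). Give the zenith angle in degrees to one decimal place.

cos θ_z = sin φ sin δ + cos φ cos δ cos h = -0.025526 + 0.147330 = 0.121804.
θ_z = arccos(0.121804) = 83.0°.

θ_z = 83.0°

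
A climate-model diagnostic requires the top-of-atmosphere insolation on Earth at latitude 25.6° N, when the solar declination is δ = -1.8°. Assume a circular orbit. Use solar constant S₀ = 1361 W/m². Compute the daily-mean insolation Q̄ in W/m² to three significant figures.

cos H₀ = −tan(+25.6°) tan(-1.800°) = 0.0151, H₀ = 1.5557 rad.
Bracket: H₀ sin φ sin δ + cos φ cos δ sin H₀ = 1.5557×0.43209×-0.03141 + 0.90183×0.99951×0.99989 = -0.021114 + 0.901289 = 0.880175.
Q̄ = (S₀/π) × [bracket] = (1361/π) × 0.880175 = 381.3 W/m².

Q̄ ≈ 381 W/m²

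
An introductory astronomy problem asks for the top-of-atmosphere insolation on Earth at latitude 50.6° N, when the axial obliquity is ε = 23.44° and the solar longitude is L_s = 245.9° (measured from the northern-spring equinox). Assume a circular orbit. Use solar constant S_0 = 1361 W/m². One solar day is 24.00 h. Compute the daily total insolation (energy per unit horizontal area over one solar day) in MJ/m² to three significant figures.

8.18 MJ/m²

Solar declination: sin δ = sin ε · sin L_s = sin 23.44° × sin 245.9° = -0.36311, so δ = -21.292°.
cos h₀ = −tan(+50.6°) tan(-21.292°) = 0.4744, h₀ = 1.0765 rad.
Bracket: h₀ sin ϕ sin δ + cos ϕ cos δ sin h₀ = 1.0765×0.77273×-0.36311 + 0.63473×0.93174×0.88028 = -0.302051 + 0.520601 = 0.218550.
Q̄ = (S_0/π) × [bracket] = (1361/π) × 0.218550 = 94.680 W/m².
Daily total = Q̄ × 24.00 h × 3600 s/h = 94.680 × 24.00 × 3600 / 10⁶ = 8.180 MJ/m².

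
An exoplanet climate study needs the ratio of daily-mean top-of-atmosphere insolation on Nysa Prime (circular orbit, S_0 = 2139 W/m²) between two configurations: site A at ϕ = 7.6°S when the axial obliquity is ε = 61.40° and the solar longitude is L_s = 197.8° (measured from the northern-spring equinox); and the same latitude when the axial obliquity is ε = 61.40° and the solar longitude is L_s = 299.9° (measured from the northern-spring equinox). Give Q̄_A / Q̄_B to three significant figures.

Q̄_A / Q̄_B ≈ 1.25

— Configuration A (ϕ=-7.6°):
Solar declination: sin δ = sin ε · sin L_s = sin 61.40° × sin 197.8° = -0.26840, so δ = -15.569°.
cos h₀ = −tan(-7.6°) tan(-15.569°) = -0.0372, h₀ = 1.6080 rad.
Bracket: h₀ sin ϕ sin δ + cos ϕ cos δ sin h₀ = 1.6080×-0.13226×-0.26840 + 0.99122×0.96331×0.99931 = 0.057082 + 0.954193 = 1.011275.
Q̄ = (S_0/π) × [bracket] = (2139/π) × 1.011275 = 688.54 W/m².
— Configuration B (ϕ=-7.6°):
Solar declination: sin δ = sin ε · sin L_s = sin 61.40° × sin 299.9° = -0.76112, so δ = -49.563°.
cos h₀ = −tan(-7.6°) tan(-49.563°) = -0.1566, h₀ = 1.7280 rad.
Bracket: h₀ sin ϕ sin δ + cos ϕ cos δ sin h₀ = 1.7280×-0.13226×-0.76112 + 0.99122×0.64861×0.98767 = 0.173950 + 0.634988 = 0.808938.
Q̄ = (S_0/π) × [bracket] = (2139/π) × 0.808938 = 550.78 W/m².
Ratio Q̄_A / Q̄_B = 688.54 / 550.78 = 1.250.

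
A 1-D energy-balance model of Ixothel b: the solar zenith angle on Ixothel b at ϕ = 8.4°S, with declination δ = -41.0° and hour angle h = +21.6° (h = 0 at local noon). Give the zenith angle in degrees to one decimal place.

θ_z = 37.8°

cos θ_z = sin ϕ sin δ + cos ϕ cos δ cos h = 0.095839 + 0.694183 = 0.790022.
θ_z = arccos(0.790022) = 37.8°.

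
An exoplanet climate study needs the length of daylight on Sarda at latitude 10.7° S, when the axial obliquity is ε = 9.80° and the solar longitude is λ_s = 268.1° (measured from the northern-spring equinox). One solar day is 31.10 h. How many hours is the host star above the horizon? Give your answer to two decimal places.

Solar declination: sin δ = sin ε · sin λ_s = sin 9.80° × sin 268.1° = -0.17012, so δ = -9.795°.
cos H₀ = −tan φ · tan δ = −tan(-10.7°) × tan(-9.795°) = -0.0326, so H₀ = 1.6034 rad = 91.87°.
Daylight = 2H₀/(2π) × 31.10 h = (1.6034/π) × 31.10 = 15.87 h.

15.87 h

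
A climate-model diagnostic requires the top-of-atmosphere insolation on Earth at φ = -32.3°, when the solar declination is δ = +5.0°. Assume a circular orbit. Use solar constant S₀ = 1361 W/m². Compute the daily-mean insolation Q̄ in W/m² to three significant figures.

Q̄ ≈ 334 W/m²

cos H₀ = −tan(-32.3°) tan(+5.000°) = 0.0553, H₀ = 1.5155 rad.
Bracket: H₀ sin φ sin δ + cos φ cos δ sin H₀ = 1.5155×-0.53435×0.08716 + 0.84526×0.99619×0.99847 = -0.070583 + 0.840751 = 0.770168.
Q̄ = (S₀/π) × [bracket] = (1361/π) × 0.770168 = 333.7 W/m².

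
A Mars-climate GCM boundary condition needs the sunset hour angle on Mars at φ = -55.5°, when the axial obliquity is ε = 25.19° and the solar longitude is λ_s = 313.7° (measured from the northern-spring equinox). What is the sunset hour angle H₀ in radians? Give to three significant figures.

Solar declination: sin δ = sin ε · sin λ_s = sin 25.19° × sin 313.7° = -0.30771, so δ = -17.921°.
cos H₀ = −tan φ · tan δ = −tan(-55.5°) × tan(-17.921°) = -0.4706, so H₀ = 2.0607 rad = 118.07°.

H₀ = 2.06 rad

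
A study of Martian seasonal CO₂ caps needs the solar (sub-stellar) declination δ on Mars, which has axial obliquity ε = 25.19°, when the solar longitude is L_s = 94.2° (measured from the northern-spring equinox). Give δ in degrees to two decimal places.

δ = +25.12°

sin δ = sin ε · sin L_s = sin 25.19° × sin 94.2° = 0.424478.
δ = arcsin(0.424478) = +25.12°.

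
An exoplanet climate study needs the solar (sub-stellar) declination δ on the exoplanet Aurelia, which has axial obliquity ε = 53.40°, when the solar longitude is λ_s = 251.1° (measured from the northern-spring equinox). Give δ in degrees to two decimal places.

sin δ = sin ε · sin λ_s = sin 53.40° × sin 251.1° = -0.759534.
δ = arcsin(-0.759534) = -49.42°.

δ = -49.42°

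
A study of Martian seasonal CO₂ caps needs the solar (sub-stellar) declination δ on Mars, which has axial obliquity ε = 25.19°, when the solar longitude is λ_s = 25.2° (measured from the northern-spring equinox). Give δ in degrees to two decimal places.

δ = +10.44°

sin δ = sin ε · sin λ_s = sin 25.19° × sin 25.2° = 0.181221.
δ = arcsin(0.181221) = +10.44°.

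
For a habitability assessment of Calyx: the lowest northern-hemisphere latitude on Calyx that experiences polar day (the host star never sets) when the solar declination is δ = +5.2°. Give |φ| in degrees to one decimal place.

Polar day requires cos H₀ = −tan φ tan δ ≤ −1, i.e. tan φ tan δ ≥ 1.
The boundary is |tan φ| · |tan δ| = 1, so |φ| = 90° − |δ| = 90° − 5.2° = 84.8° in the northern hemisphere.

|φ| = 84.8°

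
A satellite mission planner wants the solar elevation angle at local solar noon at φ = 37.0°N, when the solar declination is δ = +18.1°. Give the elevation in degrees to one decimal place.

71.1°

At local noon the hour angle is zero, so the zenith angle equals |φ − δ| = |+37.0° − (+18.100°)| = 18.900°.
Elevation = 90° − 18.900° = 71.1°.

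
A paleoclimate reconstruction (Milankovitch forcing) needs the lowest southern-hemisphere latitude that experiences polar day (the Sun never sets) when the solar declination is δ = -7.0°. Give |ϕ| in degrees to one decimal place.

Polar day requires cos h₀ = −tan ϕ tan δ ≤ −1, i.e. tan ϕ tan δ ≥ 1.
The boundary is |tan ϕ| · |tan δ| = 1, so |ϕ| = 90° − |δ| = 90° − 7.0° = 83.0° in the southern hemisphere.

|ϕ| = 83.0°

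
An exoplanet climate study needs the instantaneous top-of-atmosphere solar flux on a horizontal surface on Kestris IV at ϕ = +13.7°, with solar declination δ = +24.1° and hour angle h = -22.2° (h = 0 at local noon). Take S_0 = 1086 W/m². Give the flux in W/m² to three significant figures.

997 W/m²

cos θ_z = sin ϕ sin δ + cos ϕ cos δ cos h = 0.096708 + 0.821121 = 0.917829.
Flux = S_0 · cos θ_z = 1086 × 0.917829 = 996.8 W/m².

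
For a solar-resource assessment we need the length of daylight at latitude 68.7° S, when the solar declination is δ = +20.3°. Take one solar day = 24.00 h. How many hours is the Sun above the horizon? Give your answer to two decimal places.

2.46 h

cos h₀ = −tan ϕ · tan δ = −tan(-68.7°) × tan(+20.300°) = 0.9488, so h₀ = 0.3215 rad = 18.42°.
Daylight = 2h₀/(2π) × 24.00 h = (0.3215/π) × 24.00 = 2.46 h.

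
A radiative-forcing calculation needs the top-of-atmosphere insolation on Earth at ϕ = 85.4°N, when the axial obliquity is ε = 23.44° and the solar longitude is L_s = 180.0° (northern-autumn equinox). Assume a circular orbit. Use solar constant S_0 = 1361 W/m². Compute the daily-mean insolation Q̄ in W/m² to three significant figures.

Solar declination: sin δ = sin ε · sin L_s = sin 23.44° × sin 180.0° = 0.00000, so δ = +0.000°.
cos h₀ = −tan(+85.4°) tan(+0.000°) = -0.0000, h₀ = 1.5708 rad.
Bracket: h₀ sin ϕ sin δ + cos ϕ cos δ sin h₀ = 1.5708×0.99678×0.00000 + 0.08020×1.00000×1.00000 = 0.000000 + 0.080200 = 0.080200.
Q̄ = (S_0/π) × [bracket] = (1361/π) × 0.080200 = 34.74 W/m².

Q̄ ≈ 34.7 W/m²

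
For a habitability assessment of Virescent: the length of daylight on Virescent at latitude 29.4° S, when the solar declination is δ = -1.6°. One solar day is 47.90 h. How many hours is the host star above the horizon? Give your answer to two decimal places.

cos h₀ = −tan ϕ · tan δ = −tan(-29.4°) × tan(-1.600°) = -0.0157, so h₀ = 1.5865 rad = 90.90°.
Daylight = 2h₀/(2π) × 47.90 h = (1.5865/π) × 47.90 = 24.19 h.

24.19 h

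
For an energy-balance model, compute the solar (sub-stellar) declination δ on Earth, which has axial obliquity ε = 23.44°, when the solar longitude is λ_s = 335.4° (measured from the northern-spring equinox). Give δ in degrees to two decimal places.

sin δ = sin ε · sin λ_s = sin 23.44° × sin 335.4° = -0.165592.
δ = arcsin(-0.165592) = -9.53°.

δ = -9.53°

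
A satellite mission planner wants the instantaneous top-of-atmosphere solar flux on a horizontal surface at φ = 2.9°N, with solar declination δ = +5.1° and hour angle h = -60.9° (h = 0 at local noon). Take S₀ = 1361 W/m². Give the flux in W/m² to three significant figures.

665 W/m²

cos θ_z = sin φ sin δ + cos φ cos δ cos h = 0.004497 + 0.483790 = 0.488287.
Flux = S₀ · cos θ_z = 1361 × 0.488287 = 664.6 W/m².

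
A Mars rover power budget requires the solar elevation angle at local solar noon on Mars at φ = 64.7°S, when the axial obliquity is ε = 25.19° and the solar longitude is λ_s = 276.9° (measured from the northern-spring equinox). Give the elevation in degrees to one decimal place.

Solar declination: sin δ = sin ε · sin λ_s = sin 25.19° × sin 276.9° = -0.42254, so δ = -24.995°.
At local noon the hour angle is zero, so the zenith angle equals |φ − δ| = |-64.7° − (-24.995°)| = 39.705°.
Elevation = 90° − 39.705° = 50.3°.

50.3°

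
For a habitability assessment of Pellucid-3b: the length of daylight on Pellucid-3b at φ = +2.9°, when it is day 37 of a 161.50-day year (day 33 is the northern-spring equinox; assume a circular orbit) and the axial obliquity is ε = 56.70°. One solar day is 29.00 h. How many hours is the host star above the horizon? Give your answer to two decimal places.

14.56 h

Solar longitude: λ_s = 360° × (37 − 33)/161.50 = 8.916°.
sin δ = sin 56.70° × sin 8.916° = 0.12954, so δ = +7.443°.
cos H₀ = −tan φ · tan δ = −tan(+2.9°) × tan(+7.443°) = -0.0066, so H₀ = 1.5774 rad = 90.38°.
Daylight = 2H₀/(2π) × 29.00 h = (1.5774/π) × 29.00 = 14.56 h.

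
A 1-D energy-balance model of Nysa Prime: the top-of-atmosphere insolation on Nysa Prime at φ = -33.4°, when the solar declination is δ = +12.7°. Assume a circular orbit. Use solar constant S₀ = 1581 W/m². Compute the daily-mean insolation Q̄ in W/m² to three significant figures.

Q̄ ≈ 319 W/m²

cos H₀ = −tan(-33.4°) tan(+12.700°) = 0.1486, H₀ = 1.4216 rad.
Bracket: H₀ sin φ sin δ + cos φ cos δ sin H₀ = 1.4216×-0.55048×0.21985 + 0.83485×0.97553×0.98890 = -0.172046 + 0.805381 = 0.633335.
Q̄ = (S₀/π) × [bracket] = (1581/π) × 0.633335 = 318.7 W/m².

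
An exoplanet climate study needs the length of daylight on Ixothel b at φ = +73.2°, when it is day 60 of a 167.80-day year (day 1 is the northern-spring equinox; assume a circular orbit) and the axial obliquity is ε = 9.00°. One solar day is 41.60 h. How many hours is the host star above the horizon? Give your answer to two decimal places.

26.53 h

Solar longitude: λ_s = 360° × (60 − 1)/167.80 = 126.579°.
sin δ = sin 9.00° × sin 126.579° = 0.12562, so δ = +7.217°.
cos H₀ = −tan φ · tan δ = −tan(+73.2°) × tan(+7.217°) = -0.4194, so H₀ = 2.0036 rad = 114.80°.
Daylight = 2H₀/(2π) × 41.60 h = (2.0036/π) × 41.60 = 26.53 h.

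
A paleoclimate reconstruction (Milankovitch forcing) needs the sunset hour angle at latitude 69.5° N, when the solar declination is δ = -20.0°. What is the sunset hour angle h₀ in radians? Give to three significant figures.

h₀ = 0.231 rad

cos h₀ = −tan ϕ · tan δ = −tan(+69.5°) × tan(-20.000°) = 0.9735, so h₀ = 0.2308 rad = 13.22°.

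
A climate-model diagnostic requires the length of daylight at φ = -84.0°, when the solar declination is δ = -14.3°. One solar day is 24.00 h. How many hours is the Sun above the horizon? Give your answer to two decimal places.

24.00 h

Sunrise equation: cos H₀ = −tan φ · tan δ = -2.4252 ≤ −1, so the Sun never sets (polar day) and H₀ = π.
Daylight = 2H₀/(2π) × 24.00 h = (3.1416/π) × 24.00 = 24.00 h.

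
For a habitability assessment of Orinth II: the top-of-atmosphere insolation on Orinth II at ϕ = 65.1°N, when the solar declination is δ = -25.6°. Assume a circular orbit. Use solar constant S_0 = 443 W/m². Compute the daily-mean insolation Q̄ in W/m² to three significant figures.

cos h₀ = −tan(+65.1°) tan(-25.600°) = 1.0322 ≥ 1 ⇒ polar night, h₀ = 0 and Q̄ = 0.

Q̄ ≈ 0.00 W/m²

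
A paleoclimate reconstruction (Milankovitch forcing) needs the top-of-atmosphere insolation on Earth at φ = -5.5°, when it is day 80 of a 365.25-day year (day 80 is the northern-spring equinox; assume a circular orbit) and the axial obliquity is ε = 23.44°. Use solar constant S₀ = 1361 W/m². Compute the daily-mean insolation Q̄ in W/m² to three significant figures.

Q̄ ≈ 431 W/m²

Solar longitude: λ_s = 360° × (80 − 80)/365.25 = 0.000°.
sin δ = sin 23.44° × sin 0.000° = 0.00000, so δ = +0.000°.
cos H₀ = −tan(-5.5°) tan(+0.000°) = 0.0000, H₀ = 1.5708 rad.
Bracket: H₀ sin φ sin δ + cos φ cos δ sin H₀ = 1.5708×-0.09585×0.00000 + 0.99540×1.00000×1.00000 = -0.000000 + 0.995400 = 0.995400.
Q̄ = (S₀/π) × [bracket] = (1361/π) × 0.995400 = 431.2 W/m².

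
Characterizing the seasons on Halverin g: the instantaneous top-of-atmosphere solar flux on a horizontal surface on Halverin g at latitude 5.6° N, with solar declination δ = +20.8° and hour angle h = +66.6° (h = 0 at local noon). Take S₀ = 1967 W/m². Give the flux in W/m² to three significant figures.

cos θ_z = sin φ sin δ + cos φ cos δ cos h = 0.034652 + 0.369492 = 0.404144.
Flux = S₀ · cos θ_z = 1967 × 0.404144 = 795.0 W/m².

795 W/m²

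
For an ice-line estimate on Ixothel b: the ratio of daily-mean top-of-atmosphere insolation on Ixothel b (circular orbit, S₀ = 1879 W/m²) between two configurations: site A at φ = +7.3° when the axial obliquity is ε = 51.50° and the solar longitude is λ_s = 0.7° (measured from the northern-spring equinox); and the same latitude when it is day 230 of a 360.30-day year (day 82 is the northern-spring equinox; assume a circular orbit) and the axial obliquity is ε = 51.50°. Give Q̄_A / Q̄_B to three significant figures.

Q̄_A / Q̄_B ≈ 1.01

— Configuration A (φ=+7.3°):
Solar declination: sin δ = sin ε · sin λ_s = sin 51.50° × sin 0.7° = 0.00956, so δ = +0.548°.
cos H₀ = −tan(+7.3°) tan(+0.548°) = -0.0012, H₀ = 1.5720 rad.
Bracket: H₀ sin φ sin δ + cos φ cos δ sin H₀ = 1.5720×0.12706×0.00956 + 0.99189×0.99995×1.00000 = 0.001909 + 0.991840 = 0.993749.
Q̄ = (S₀/π) × [bracket] = (1879/π) × 0.993749 = 594.37 W/m².
— Configuration B (φ=+7.3°):
Solar longitude: λ_s = 360° × (230 − 82)/360.30 = 147.877°.
sin δ = sin 51.50° × sin 147.877° = 0.41615, so δ = +24.591°.
cos H₀ = −tan(+7.3°) tan(+24.591°) = -0.0586, H₀ = 1.6295 rad.
Bracket: H₀ sin φ sin δ + cos φ cos δ sin H₀ = 1.6295×0.12706×0.41615 + 0.99189×0.90930×0.99828 = 0.086161 + 0.900374 = 0.986535.
Q̄ = (S₀/π) × [bracket] = (1879/π) × 0.986535 = 590.05 W/m².
Ratio Q̄_A / Q̄_B = 594.37 / 590.05 = 1.007.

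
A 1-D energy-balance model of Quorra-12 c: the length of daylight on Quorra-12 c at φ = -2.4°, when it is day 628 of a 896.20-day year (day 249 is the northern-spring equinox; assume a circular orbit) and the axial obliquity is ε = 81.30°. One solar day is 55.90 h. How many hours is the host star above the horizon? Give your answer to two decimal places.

Solar longitude: λ_s = 360° × (628 − 249)/896.20 = 152.243°.
sin δ = sin 81.30° × sin 152.243° = 0.46037, so δ = +27.411°.
cos H₀ = −tan φ · tan δ = −tan(-2.4°) × tan(+27.411°) = 0.0217, so H₀ = 1.5491 rad = 88.75°.
Daylight = 2H₀/(2π) × 55.90 h = (1.5491/π) × 55.90 = 27.56 h.

27.56 h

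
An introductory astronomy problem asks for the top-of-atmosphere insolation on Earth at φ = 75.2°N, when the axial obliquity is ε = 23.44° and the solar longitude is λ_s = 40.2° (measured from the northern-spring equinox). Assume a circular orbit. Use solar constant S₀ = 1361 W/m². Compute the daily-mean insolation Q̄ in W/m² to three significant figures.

Q̄ ≈ 338 W/m²

Solar declination: sin δ = sin ε · sin λ_s = sin 23.44° × sin 40.2° = 0.25676, so δ = +14.878°.
cos H₀ = −tan(+75.2°) tan(+14.878°) = -1.0055 ≤ −1 ⇒ polar day, H₀ = π.
Bracket: H₀ sin φ sin δ + cos φ cos δ sin H₀ = 3.1416×0.96682×0.25676 + 0.25545×0.96648×0.00000 = 0.779873 + 0.000000 = 0.779873.
Q̄ = (S₀/π) × [bracket] = (1361/π) × 0.779873 = 337.9 W/m².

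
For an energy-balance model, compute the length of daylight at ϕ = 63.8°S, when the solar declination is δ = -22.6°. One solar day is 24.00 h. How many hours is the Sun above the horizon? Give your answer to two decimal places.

cos h₀ = −tan ϕ · tan δ = −tan(-63.8°) × tan(-22.600°) = -0.8460, so h₀ = 2.5791 rad = 147.77°.
Daylight = 2h₀/(2π) × 24.00 h = (2.5791/π) × 24.00 = 19.70 h.

19.70 h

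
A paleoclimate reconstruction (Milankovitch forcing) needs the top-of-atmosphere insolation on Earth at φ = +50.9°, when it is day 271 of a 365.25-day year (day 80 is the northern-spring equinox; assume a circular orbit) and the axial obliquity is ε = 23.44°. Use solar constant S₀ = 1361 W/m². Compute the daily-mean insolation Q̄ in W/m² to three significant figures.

Q̄ ≈ 243 W/m²

Solar longitude: λ_s = 360° × (271 − 80)/365.25 = 188.255°.
sin δ = sin 23.44° × sin 188.255° = -0.05711, so δ = -3.274°.
cos H₀ = −tan(+50.9°) tan(-3.274°) = 0.0704, H₀ = 1.5003 rad.
Bracket: H₀ sin φ sin δ + cos φ cos δ sin H₀ = 1.5003×0.77605×-0.05711 + 0.63068×0.99837×0.99752 = -0.066494 + 0.628090 = 0.561596.
Q̄ = (S₀/π) × [bracket] = (1361/π) × 0.561596 = 243.3 W/m².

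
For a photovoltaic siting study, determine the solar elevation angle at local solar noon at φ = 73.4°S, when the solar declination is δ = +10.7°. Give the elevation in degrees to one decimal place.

5.9°

At local noon the hour angle is zero, so the zenith angle equals |φ − δ| = |-73.4° − (+10.700°)| = 84.100°.
Elevation = 90° − 84.100° = 5.9°.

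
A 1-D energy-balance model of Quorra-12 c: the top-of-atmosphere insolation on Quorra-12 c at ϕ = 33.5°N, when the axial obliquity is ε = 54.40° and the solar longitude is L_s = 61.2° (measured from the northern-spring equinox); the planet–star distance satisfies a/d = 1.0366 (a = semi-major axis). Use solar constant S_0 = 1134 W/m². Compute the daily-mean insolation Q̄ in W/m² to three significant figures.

Solar declination: sin δ = sin ε · sin L_s = sin 54.40° × sin 61.2° = 0.71253, so δ = +45.441°.
cos h₀ = −tan(+33.5°) tan(+45.441°) = -0.6721, h₀ = 2.3079 rad.
Bracket: h₀ sin ϕ sin δ + cos ϕ cos δ sin h₀ = 2.3079×0.55194×0.71253 + 0.83389×0.70165×0.74042 = 0.907637 + 0.433219 = 1.340856.
Inverse-square distance factor (a/d)² = 1.0366² = 1.074540.
Q̄ = (S_0/π) × 1.074540 × [bracket] = (1134/π) × 1.074540 × 1.340856 = 520.1 W/m².

Q̄ ≈ 520 W/m²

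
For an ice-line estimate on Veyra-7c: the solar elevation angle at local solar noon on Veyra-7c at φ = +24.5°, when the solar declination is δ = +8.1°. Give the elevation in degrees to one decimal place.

73.6°

At local noon the hour angle is zero, so the zenith angle equals |φ − δ| = |+24.5° − (+8.100°)| = 16.400°.
Elevation = 90° − 16.400° = 73.6°.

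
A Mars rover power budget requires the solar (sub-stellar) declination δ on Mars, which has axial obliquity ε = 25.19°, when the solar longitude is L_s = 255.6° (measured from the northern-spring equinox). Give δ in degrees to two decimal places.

δ = -24.35°

sin δ = sin ε · sin L_s = sin 25.19° × sin 255.6° = -0.412250.
δ = arcsin(-0.412250) = -24.35°.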